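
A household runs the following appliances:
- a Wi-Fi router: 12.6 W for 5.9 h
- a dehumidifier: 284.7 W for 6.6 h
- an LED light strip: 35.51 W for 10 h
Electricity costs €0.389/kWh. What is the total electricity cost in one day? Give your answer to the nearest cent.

Wi-Fi router: 12.6 W × 5.9 h = 74 Wh = 0.07434 kWh
dehumidifier: 284.7 W × 6.6 h = 1,879 Wh = 1.879 kWh
LED light strip: 35.51 W × 10 h = 355 Wh = 0.3551 kWh
Total energy = 0.07434 + 1.879 + 0.3551 = 2.308 kWh
Cost = 2.308 kWh × €0.389 = €0.90

€0.90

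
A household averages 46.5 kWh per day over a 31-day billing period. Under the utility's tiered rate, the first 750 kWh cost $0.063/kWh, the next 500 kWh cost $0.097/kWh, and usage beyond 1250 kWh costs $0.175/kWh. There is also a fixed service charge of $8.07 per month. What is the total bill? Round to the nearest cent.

$137.33

Usage = 46.5 kWh/day × 31 days = 1441.5 kWh
First 750 kWh × $0.063 = $47.25
Next 500 kWh × $0.097 = $48.50
Remaining 191.5 kWh × $0.175 = $33.51
Energy charge = $129.26; + service $8.07 = $137.33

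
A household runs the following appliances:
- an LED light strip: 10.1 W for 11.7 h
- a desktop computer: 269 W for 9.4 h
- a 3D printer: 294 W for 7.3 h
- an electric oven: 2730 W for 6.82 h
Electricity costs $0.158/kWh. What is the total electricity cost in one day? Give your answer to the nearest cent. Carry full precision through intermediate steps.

LED light strip: 10.1 W × 11.7 h = 118 Wh = 0.1182 kWh
desktop computer: 269 W × 9.4 h = 2,529 Wh = 2.529 kWh
3D printer: 294 W × 7.3 h = 2,146 Wh = 2.146 kWh
electric oven: 2730 W × 6.82 h = 18,619 Wh = 18.62 kWh
Total energy = 0.1182 + 2.529 + 2.146 + 18.62 = 23.41 kWh
Cost = 23.41 kWh × $0.158 = $3.70

$3.70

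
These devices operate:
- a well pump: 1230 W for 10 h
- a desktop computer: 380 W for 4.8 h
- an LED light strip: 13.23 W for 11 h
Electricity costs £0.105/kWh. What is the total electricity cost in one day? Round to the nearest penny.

well pump: 1230 W × 10 h = 12,300 Wh = 12.3 kWh
desktop computer: 380 W × 4.8 h = 1,824 Wh = 1.824 kWh
LED light strip: 13.23 W × 11 h = 146 Wh = 0.1455 kWh
Total energy = 12.3 + 1.824 + 0.1455 = 14.27 kWh
Cost = 14.27 kWh × £0.105 = £1.50

£1.50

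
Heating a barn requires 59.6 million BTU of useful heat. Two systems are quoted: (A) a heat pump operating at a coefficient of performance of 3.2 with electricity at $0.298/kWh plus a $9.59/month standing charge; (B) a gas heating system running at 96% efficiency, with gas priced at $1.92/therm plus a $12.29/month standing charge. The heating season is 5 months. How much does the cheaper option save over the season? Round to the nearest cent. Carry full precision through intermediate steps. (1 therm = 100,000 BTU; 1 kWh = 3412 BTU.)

$421.19

Heat load = 59.6 × 10⁶ BTU = 59,600,000 BTU
Gas: input = 59,600,000 / 0.96 = 62,083,333 BTU = 620.8 therm → 620.8 × $1.92 = $1,192.00; + 5 × $12.29 standing = $1,253.45
Heat pump: 59,600,000 BTU / 3412 = 17,470 kWh heat; / 3.2 = 5,459 kWh in → × $0.298 = $1,626.69; + 5 × $9.59 standing = $1,674.64
Difference = |$1,253.45 − $1,674.64| = $421.19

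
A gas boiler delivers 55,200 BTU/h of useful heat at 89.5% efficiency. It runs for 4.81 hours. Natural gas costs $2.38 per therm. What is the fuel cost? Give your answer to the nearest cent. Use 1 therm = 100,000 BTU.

$7.06

Heat delivered = 55,200 BTU/h × 4.81 h = 265,512 BTU
Gas input = 265,512 / 0.895 = 296,661 BTU
= 296,661 / 100,000 = 2.967 therm
Cost = 2.967 × $2.38/therm = $7.06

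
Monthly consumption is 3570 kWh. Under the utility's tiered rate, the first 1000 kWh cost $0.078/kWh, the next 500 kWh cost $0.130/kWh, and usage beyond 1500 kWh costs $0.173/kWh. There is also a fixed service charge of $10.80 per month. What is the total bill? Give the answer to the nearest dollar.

First 1000 kWh × $0.078 = $78.00
Next 500 kWh × $0.130 = $65.00
Remaining 2070 kWh × $0.173 = $358.11
Energy charge = $501.11; + service $10.80 = $511.91 ≈ $512

$512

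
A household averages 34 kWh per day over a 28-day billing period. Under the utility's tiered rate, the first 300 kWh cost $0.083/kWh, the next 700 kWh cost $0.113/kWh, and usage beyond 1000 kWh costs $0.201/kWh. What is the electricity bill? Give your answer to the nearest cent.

$98.58

Usage = 34 kWh/day × 28 days = 952 kWh
First 300 kWh × $0.083 = $24.90
Next 652 kWh × $0.113 = $73.68
Remaining tier: 0 kWh (not reached)
Total = $98.58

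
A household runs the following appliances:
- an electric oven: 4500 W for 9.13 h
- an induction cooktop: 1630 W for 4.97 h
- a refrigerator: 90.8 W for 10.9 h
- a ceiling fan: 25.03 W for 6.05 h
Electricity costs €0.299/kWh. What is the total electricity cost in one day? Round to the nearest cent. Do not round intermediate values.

€15.05

electric oven: 4500 W × 9.13 h = 41,085 Wh = 41.09 kWh
induction cooktop: 1630 W × 4.97 h = 8,101 Wh = 8.101 kWh
refrigerator: 90.8 W × 10.9 h = 990 Wh = 0.9897 kWh
ceiling fan: 25.03 W × 6.05 h = 151 Wh = 0.1514 kWh
Total energy = 41.09 + 8.101 + 0.9897 + 0.1514 = 50.33 kWh
Cost = 50.33 kWh × €0.299 = €15.05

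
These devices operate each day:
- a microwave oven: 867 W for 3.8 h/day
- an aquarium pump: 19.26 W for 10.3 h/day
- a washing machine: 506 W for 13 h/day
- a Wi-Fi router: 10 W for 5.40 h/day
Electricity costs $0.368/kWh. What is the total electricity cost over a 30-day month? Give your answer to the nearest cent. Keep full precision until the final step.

microwave oven: 867 W × 3.8 h × 30 d = 98,838 Wh = 98.84 kWh
aquarium pump: 19.26 W × 10.3 h × 30 d = 5,951 Wh = 5.951 kWh
washing machine: 506 W × 13 h × 30 d = 197,340 Wh = 197.3 kWh
Wi-Fi router: 10 W × 5.40 h × 30 d = 1,620 Wh = 1.62 kWh
Total energy = 98.84 + 5.951 + 197.3 + 1.62 = 303.7 kWh
Cost = 303.7 kWh × $0.368 = $111.78

$111.78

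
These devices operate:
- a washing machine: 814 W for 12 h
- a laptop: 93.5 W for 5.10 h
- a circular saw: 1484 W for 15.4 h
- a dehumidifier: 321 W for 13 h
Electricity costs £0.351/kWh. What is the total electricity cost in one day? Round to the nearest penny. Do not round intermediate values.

£13.08

washing machine: 814 W × 12 h = 9,768 Wh = 9.768 kWh
laptop: 93.5 W × 5.10 h = 477 Wh = 0.4768 kWh
circular saw: 1484 W × 15.4 h = 22,854 Wh = 22.85 kWh
dehumidifier: 321 W × 13 h = 4,173 Wh = 4.173 kWh
Total energy = 9.768 + 0.4768 + 22.85 + 4.173 = 37.27 kWh
Cost = 37.27 kWh × £0.351 = £13.08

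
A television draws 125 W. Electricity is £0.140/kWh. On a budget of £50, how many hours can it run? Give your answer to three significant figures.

2860 h

Energy budget = £50 / £0.140 per kWh = 357.1 kWh = 357,143 Wh
Runtime = 357,143 Wh / 125 W = 2,857 h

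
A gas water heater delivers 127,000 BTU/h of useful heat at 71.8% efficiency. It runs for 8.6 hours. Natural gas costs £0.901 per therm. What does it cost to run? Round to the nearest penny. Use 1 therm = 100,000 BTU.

£13.71

Heat delivered = 127,000 BTU/h × 8.6 h = 1,092,200 BTU
Gas input = 1,092,200 / 0.718 = 1,521,170 BTU
= 1,521,170 / 100,000 = 15.21 therm
Cost = 15.21 × £0.901/therm = £13.71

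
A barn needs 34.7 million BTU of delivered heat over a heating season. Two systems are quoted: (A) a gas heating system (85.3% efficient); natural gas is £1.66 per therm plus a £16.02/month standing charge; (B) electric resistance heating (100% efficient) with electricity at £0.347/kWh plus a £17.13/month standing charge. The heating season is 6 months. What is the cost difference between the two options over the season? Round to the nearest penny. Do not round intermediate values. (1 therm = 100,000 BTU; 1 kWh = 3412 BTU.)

£2860.36

Heat load = 34.7 × 10⁶ BTU = 34,700,000 BTU
Gas: input = 34,700,000 / 0.853 = 40,679,953 BTU = 406.8 therm → 406.8 × £1.66 = £675.29; + 6 × £16.02 standing = £771.41
Electric: 34,700,000 BTU / 3412 = 10,170 kWh → × £0.347 = £3,528.99; + 6 × £17.13 standing = £3,631.77
Difference = |£771.41 − £3,631.77| = £2,860.36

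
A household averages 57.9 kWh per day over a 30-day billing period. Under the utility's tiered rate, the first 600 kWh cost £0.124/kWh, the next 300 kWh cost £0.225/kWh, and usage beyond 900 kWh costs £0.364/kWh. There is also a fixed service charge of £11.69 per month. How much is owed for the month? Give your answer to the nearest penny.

Usage = 57.9 kWh/day × 30 days = 1737 kWh
First 600 kWh × £0.124 = £74.40
Next 300 kWh × £0.225 = £67.50
Remaining 837 kWh × £0.364 = £304.67
Energy charge = £446.57; + service £11.69 = £458.26

£458.26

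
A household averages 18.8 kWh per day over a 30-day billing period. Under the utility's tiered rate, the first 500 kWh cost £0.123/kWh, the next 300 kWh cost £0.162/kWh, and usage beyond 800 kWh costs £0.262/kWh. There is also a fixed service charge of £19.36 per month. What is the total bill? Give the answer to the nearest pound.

£91

Usage = 18.8 kWh/day × 30 days = 564 kWh
First 500 kWh × £0.123 = £61.50
Next 64 kWh × £0.162 = £10.37
Remaining tier: 0 kWh (not reached)
Energy charge = £71.87; + service £19.36 = £91.23 ≈ £91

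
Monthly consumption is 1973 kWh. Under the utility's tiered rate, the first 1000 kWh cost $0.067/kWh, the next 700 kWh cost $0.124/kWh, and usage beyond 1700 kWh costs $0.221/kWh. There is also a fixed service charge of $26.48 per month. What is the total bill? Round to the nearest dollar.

$241

First 1000 kWh × $0.067 = $67.00
Next 700 kWh × $0.124 = $86.80
Remaining 273 kWh × $0.221 = $60.33
Energy charge = $214.13; + service $26.48 = $240.61 ≈ $241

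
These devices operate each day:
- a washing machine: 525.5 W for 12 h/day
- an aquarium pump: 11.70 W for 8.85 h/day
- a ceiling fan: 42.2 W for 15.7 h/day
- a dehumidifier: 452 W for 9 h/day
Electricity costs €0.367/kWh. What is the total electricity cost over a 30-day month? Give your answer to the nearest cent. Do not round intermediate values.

washing machine: 525.5 W × 12 h × 30 d = 189,180 Wh = 189.2 kWh
aquarium pump: 11.70 W × 8.85 h × 30 d = 3,106 Wh = 3.106 kWh
ceiling fan: 42.2 W × 15.7 h × 30 d = 19,876 Wh = 19.88 kWh
dehumidifier: 452 W × 9 h × 30 d = 122,040 Wh = 122 kWh
Total energy = 189.2 + 3.106 + 19.88 + 122 = 334.2 kWh
Cost = 334.2 kWh × €0.367 = €122.65

€122.65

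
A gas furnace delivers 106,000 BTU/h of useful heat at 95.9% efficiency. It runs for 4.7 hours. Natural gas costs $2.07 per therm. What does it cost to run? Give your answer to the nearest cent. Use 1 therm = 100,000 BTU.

$10.75

Heat delivered = 106,000 BTU/h × 4.7 h = 498,200 BTU
Gas input = 498,200 / 0.959 = 519,499 BTU
= 519,499 / 100,000 = 5.195 therm
Cost = 5.195 × $2.07/therm = $10.75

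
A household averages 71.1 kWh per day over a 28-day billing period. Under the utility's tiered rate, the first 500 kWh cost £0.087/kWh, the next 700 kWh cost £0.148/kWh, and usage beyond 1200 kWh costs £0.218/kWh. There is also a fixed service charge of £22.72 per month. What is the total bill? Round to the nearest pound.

Usage = 71.1 kWh/day × 28 days = 1990.8 kWh
First 500 kWh × £0.087 = £43.50
Next 700 kWh × £0.148 = £103.60
Remaining 790.8 kWh × £0.218 = £172.39
Energy charge = £319.49; + service £22.72 = £342.21 ≈ £342

£342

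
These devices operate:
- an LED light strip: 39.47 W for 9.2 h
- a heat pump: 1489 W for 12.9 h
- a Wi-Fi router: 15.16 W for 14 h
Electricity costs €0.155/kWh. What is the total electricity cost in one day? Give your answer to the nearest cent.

€3.07

LED light strip: 39.47 W × 9.2 h = 363 Wh = 0.3631 kWh
heat pump: 1489 W × 12.9 h = 19,208 Wh = 19.21 kWh
Wi-Fi router: 15.16 W × 14 h = 212 Wh = 0.2122 kWh
Total energy = 0.3631 + 19.21 + 0.2122 = 19.78 kWh
Cost = 19.78 kWh × €0.155 = €3.07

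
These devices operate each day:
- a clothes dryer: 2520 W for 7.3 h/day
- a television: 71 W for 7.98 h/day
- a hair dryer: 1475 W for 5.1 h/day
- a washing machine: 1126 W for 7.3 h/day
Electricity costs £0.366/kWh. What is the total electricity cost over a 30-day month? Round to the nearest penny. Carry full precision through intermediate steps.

clothes dryer: 2520 W × 7.3 h × 30 d = 551,880 Wh = 551.9 kWh
television: 71 W × 7.98 h × 30 d = 16,997 Wh = 17 kWh
hair dryer: 1475 W × 5.1 h × 30 d = 225,675 Wh = 225.7 kWh
washing machine: 1126 W × 7.3 h × 30 d = 246,594 Wh = 246.6 kWh
Total energy = 551.9 + 17 + 225.7 + 246.6 = 1,041 kWh
Cost = 1,041 kWh × £0.366 = £381.06

£381.06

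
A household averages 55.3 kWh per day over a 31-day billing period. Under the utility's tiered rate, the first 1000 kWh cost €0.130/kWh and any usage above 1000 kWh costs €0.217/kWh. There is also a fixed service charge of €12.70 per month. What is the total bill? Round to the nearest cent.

Usage = 55.3 kWh/day × 31 days = 1714.3 kWh
First 1000 kWh × €0.130 = €130.00
Remaining 714.3 kWh × €0.217 = €155.00
Energy charge = €285.00; + service €12.70 = €297.70

€297.70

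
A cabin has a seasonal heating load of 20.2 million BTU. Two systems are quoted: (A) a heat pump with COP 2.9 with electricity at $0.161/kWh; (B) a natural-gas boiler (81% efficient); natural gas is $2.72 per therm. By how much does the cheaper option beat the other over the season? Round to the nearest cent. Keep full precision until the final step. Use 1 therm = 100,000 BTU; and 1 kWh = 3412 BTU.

Heat load = 20.2 × 10⁶ BTU = 20,200,000 BTU
Gas: input = 20,200,000 / 0.81 = 24,938,272 BTU = 249.4 therm → 249.4 × $2.72 = $678.32
Heat pump: 20,200,000 BTU / 3412 = 5,920 kWh heat; / 2.9 = 2,041 kWh in → × $0.161 = $328.68
Difference = |$678.32 − $328.68| = $349.64

$349.64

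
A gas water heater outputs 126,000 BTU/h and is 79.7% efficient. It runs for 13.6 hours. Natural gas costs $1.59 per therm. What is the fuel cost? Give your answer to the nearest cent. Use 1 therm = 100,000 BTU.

$34.19

Heat delivered = 126,000 BTU/h × 13.6 h = 1,713,600 BTU
Gas input = 1,713,600 / 0.797 = 2,150,063 BTU
= 2,150,063 / 100,000 = 21.5 therm
Cost = 21.5 × $1.59/therm = $34.19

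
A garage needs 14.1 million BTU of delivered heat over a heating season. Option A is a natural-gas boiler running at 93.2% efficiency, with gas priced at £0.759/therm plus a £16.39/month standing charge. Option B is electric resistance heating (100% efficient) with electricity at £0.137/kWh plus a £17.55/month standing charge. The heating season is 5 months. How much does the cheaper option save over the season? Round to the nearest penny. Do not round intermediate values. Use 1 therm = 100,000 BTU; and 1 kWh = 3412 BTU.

£457.12

Heat load = 14.1 × 10⁶ BTU = 14,100,000 BTU
Gas: input = 14,100,000 / 0.932 = 15,128,755 BTU = 151.3 therm → 151.3 × £0.759 = £114.83; + 5 × £16.39 standing = £196.78
Electric: 14,100,000 BTU / 3412 = 4,132 kWh → × £0.137 = £566.15; + 5 × £17.55 standing = £653.90
Difference = |£196.78 − £653.90| = £457.12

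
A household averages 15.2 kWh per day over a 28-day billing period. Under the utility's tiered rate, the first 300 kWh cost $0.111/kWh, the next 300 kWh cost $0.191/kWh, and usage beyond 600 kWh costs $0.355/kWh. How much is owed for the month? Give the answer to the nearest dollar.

$57

Usage = 15.2 kWh/day × 28 days = 425.6 kWh
First 300 kWh × $0.111 = $33.30
Next 125.6 kWh × $0.191 = $23.99
Remaining tier: 0 kWh (not reached)
Total = $57.29 ≈ $57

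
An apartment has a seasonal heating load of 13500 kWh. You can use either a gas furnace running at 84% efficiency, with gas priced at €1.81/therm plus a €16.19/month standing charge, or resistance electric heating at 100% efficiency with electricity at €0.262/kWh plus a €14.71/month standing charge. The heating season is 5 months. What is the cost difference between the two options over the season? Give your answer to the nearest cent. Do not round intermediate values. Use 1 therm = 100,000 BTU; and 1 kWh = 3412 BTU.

Heat load = 13500 kWh × 3412 = 46,062,000 BTU
Gas: input = 46,062,000 / 0.84 = 54,835,714 BTU = 548.4 therm → 548.4 × €1.81 = €992.53; + 5 × €16.19 standing = €1,073.48
Electric: 46,062,000 BTU / 3412 = 13,500 kWh → × €0.262 = €3,537.00; + 5 × €14.71 standing = €3,610.55
Difference = |€1,073.48 − €3,610.55| = €2,537.07

€2537.07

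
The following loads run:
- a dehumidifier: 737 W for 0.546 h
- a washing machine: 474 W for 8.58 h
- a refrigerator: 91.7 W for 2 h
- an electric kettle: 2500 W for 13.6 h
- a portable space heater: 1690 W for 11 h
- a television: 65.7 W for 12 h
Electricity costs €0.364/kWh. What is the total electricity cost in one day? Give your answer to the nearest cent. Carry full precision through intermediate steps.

dehumidifier: 737 W × 0.546 h = 402 Wh = 0.4024 kWh
washing machine: 474 W × 8.58 h = 4,067 Wh = 4.067 kWh
refrigerator: 91.7 W × 2 h = 183 Wh = 0.1834 kWh
electric kettle: 2500 W × 13.6 h = 34,000 Wh = 34 kWh
portable space heater: 1690 W × 11 h = 18,590 Wh = 18.59 kWh
television: 65.7 W × 12 h = 788 Wh = 0.7884 kWh
Total energy = 0.4024 + 4.067 + 0.1834 + 34 + 18.59 + 0.7884 = 58.03 kWh
Cost = 58.03 kWh × €0.364 = €21.12

€21.12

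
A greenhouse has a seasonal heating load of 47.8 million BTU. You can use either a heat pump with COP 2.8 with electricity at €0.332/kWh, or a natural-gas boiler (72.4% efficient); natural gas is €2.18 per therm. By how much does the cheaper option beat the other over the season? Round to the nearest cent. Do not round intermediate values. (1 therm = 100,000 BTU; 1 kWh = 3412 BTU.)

Heat load = 47.8 × 10⁶ BTU = 47,800,000 BTU
Gas: input = 47,800,000 / 0.724 = 66,022,099 BTU = 660.2 therm → 660.2 × €2.18 = €1,439.28
Heat pump: 47,800,000 BTU / 3412 = 14,010 kWh heat; / 2.8 = 5,003 kWh in → × €0.332 = €1,661.11
Difference = |€1,439.28 − €1,661.11| = €221.83

€221.83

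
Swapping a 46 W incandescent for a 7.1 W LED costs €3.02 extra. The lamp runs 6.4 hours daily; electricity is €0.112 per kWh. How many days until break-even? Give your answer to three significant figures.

Power saved = 46 − 7.1 = 38.9 W
Daily energy saved = 38.9 W × 6.4 h = 249 Wh = 0.24896 kWh
Daily savings = 0.24896 × €0.112 = €0.0279
Payback = €3.02 / €0.0279 per day = 108.3 days

108 days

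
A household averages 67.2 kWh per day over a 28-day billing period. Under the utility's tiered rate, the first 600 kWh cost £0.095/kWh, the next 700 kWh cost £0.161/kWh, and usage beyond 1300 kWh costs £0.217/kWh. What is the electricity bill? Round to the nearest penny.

Usage = 67.2 kWh/day × 28 days = 1881.6 kWh
First 600 kWh × £0.095 = £57.00
Next 700 kWh × £0.161 = £112.70
Remaining 581.6 kWh × £0.217 = £126.21
Total = £295.91

£295.91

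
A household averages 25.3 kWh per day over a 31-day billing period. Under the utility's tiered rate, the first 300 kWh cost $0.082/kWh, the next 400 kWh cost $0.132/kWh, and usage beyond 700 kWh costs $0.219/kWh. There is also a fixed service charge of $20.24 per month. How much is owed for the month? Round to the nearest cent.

Usage = 25.3 kWh/day × 31 days = 784.3 kWh
First 300 kWh × $0.082 = $24.60
Next 400 kWh × $0.132 = $52.80
Remaining 84.3 kWh × $0.219 = $18.46
Energy charge = $95.86; + service $20.24 = $116.10

$116.10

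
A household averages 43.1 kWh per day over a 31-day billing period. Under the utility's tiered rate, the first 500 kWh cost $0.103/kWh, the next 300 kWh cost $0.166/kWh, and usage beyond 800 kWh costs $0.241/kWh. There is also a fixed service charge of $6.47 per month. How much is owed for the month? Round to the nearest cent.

$236.97

Usage = 43.1 kWh/day × 31 days = 1336.1 kWh
First 500 kWh × $0.103 = $51.50
Next 300 kWh × $0.166 = $49.80
Remaining 536.1 kWh × $0.241 = $129.20
Energy charge = $230.50; + service $6.47 = $236.97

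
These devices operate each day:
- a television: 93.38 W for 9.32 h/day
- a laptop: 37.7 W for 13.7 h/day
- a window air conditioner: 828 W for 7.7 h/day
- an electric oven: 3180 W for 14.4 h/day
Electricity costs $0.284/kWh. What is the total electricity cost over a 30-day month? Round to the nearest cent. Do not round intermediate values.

$456.28

television: 93.38 W × 9.32 h × 30 d = 26,109 Wh = 26.11 kWh
laptop: 37.7 W × 13.7 h × 30 d = 15,495 Wh = 15.49 kWh
window air conditioner: 828 W × 7.7 h × 30 d = 191,268 Wh = 191.3 kWh
electric oven: 3180 W × 14.4 h × 30 d = 1,373,760 Wh = 1,374 kWh
Total energy = 26.11 + 15.49 + 191.3 + 1,374 = 1,607 kWh
Cost = 1,607 kWh × $0.284 = $456.28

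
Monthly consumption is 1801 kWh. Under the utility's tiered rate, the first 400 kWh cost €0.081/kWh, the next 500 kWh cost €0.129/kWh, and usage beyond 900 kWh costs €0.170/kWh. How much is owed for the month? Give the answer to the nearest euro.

€250

First 400 kWh × €0.081 = €32.40
Next 500 kWh × €0.129 = €64.50
Remaining 901 kWh × €0.170 = €153.17
Total = €250.07 ≈ €250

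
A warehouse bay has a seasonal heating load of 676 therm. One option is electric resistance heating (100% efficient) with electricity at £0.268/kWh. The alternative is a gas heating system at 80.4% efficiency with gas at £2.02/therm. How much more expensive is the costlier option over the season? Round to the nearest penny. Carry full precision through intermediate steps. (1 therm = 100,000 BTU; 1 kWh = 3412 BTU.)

Heat load = 676 therm × 100,000 = 67,600,000 BTU
Gas: input = 67,600,000 / 0.804 = 84,079,602 BTU = 840.8 therm → 840.8 × £2.02 = £1,698.41
Electric: 67,600,000 BTU / 3412 = 19,810 kWh → × £0.268 = £5,309.73
Difference = |£1,698.41 − £5,309.73| = £3,611.32

£3611.32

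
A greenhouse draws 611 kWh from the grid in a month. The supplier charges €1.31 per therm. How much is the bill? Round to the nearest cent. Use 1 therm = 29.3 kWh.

611 kWh × (0.03413 therm/kWh) = 20.85 therm
Cost = 20.85 therm × €1.31/therm = €27.32

€27.32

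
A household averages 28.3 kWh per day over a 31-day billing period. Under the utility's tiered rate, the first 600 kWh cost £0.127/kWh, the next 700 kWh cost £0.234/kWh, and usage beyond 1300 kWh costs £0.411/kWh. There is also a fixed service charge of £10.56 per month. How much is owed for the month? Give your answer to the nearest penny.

£151.65

Usage = 28.3 kWh/day × 31 days = 877.3 kWh
First 600 kWh × £0.127 = £76.20
Next 277.3 kWh × £0.234 = £64.89
Remaining tier: 0 kWh (not reached)
Energy charge = £141.09; + service £10.56 = £151.65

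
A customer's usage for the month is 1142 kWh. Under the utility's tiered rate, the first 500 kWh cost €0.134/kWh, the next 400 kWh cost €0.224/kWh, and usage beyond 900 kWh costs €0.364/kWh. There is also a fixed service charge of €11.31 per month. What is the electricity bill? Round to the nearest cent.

First 500 kWh × €0.134 = €67.00
Next 400 kWh × €0.224 = €89.60
Remaining 242 kWh × €0.364 = €88.09
Energy charge = €244.69; + service €11.31 = €256.00

€256.00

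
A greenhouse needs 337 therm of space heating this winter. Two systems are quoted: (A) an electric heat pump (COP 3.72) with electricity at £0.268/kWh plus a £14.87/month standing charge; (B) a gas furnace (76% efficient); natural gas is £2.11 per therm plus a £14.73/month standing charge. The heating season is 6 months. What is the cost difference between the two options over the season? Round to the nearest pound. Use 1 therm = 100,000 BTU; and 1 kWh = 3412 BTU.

£223

Heat load = 337 therm × 100,000 = 33,700,000 BTU
Gas: input = 33,700,000 / 0.76 = 44,342,105 BTU = 443.4 therm → 443.4 × £2.11 = £935.62; + 6 × £14.73 standing = £1,024.00
Heat pump: 33,700,000 BTU / 3412 = 9,877 kWh heat; / 3.72 = 2,655 kWh in → × £0.268 = £711.56; + 6 × £14.87 standing = £800.78
Difference = |£1,024.00 − £800.78| = £223.22 ≈ £223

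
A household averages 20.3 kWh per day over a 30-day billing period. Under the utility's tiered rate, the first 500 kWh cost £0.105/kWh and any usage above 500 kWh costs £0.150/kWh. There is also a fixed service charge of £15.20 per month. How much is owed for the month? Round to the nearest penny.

Usage = 20.3 kWh/day × 30 days = 609 kWh
First 500 kWh × £0.105 = £52.50
Remaining 109 kWh × £0.150 = £16.35
Energy charge = £68.85; + service £15.20 = £84.05

£84.05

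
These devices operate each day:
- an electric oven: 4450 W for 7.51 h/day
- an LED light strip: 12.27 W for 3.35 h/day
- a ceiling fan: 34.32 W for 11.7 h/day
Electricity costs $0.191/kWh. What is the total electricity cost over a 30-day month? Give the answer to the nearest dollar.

electric oven: 4450 W × 7.51 h × 30 d = 1,002,585 Wh = 1,003 kWh
LED light strip: 12.27 W × 3.35 h × 30 d = 1,233 Wh = 1.233 kWh
ceiling fan: 34.32 W × 11.7 h × 30 d = 12,046 Wh = 12.05 kWh
Total energy = 1,003 + 1.233 + 12.05 = 1,016 kWh
Cost = 1,016 kWh × $0.191 = $194.03 ≈ $194

$194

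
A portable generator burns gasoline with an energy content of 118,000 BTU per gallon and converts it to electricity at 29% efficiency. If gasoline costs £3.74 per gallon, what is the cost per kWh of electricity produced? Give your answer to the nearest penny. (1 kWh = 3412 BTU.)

Electrical output per gallon = 118,000 BTU × 0.29 / 3412 BTU/kWh = 10.03 kWh
Cost per kWh = £3.74 / 10.03 kWh = £0.373

£0.37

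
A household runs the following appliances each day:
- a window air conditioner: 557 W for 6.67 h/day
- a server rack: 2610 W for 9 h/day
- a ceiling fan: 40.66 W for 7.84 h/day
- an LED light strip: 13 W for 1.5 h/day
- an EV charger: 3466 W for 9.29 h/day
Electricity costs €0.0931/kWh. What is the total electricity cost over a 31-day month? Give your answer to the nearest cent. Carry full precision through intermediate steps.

window air conditioner: 557 W × 6.67 h × 31 d = 115,171 Wh = 115.2 kWh
server rack: 2610 W × 9 h × 31 d = 728,190 Wh = 728.2 kWh
ceiling fan: 40.66 W × 7.84 h × 31 d = 9,882 Wh = 9.882 kWh
LED light strip: 13 W × 1.5 h × 31 d = 604 Wh = 0.6045 kWh
EV charger: 3466 W × 9.29 h × 31 d = 998,173 Wh = 998.2 kWh
Total energy = 115.2 + 728.2 + 9.882 + 0.6045 + 998.2 = 1,852 kWh
Cost = 1,852 kWh × €0.0931 = €172.42

€172.42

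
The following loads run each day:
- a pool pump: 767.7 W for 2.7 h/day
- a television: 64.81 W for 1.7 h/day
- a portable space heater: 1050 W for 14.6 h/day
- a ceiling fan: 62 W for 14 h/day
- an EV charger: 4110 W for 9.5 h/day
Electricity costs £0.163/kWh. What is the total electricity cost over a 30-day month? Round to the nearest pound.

pool pump: 767.7 W × 2.7 h × 30 d = 62,184 Wh = 62.18 kWh
television: 64.81 W × 1.7 h × 30 d = 3,305 Wh = 3.305 kWh
portable space heater: 1050 W × 14.6 h × 30 d = 459,900 Wh = 459.9 kWh
ceiling fan: 62 W × 14 h × 30 d = 26,040 Wh = 26.04 kWh
EV charger: 4110 W × 9.5 h × 30 d = 1,171,350 Wh = 1,171 kWh
Total energy = 62.18 + 3.305 + 459.9 + 26.04 + 1,171 = 1,723 kWh
Cost = 1,723 kWh × £0.163 = £280.81 ≈ £281

£281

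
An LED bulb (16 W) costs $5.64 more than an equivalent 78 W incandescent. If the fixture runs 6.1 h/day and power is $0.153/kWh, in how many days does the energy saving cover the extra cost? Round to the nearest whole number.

97 days

Power saved = 78 − 16 = 62 W
Daily energy saved = 62 W × 6.1 h = 378.2 Wh = 0.3782 kWh
Daily savings = 0.3782 × $0.153 = $0.0579
Payback = $5.64 / $0.0579 per day = 97.47 days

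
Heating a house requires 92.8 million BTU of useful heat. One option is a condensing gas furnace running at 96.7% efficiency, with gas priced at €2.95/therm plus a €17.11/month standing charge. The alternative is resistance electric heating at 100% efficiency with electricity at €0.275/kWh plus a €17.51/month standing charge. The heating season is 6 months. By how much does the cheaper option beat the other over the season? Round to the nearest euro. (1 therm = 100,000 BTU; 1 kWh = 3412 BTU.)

Heat load = 92.8 × 10⁶ BTU = 92,800,000 BTU
Gas: input = 92,800,000 / 0.967 = 95,966,908 BTU = 959.7 therm → 959.7 × €2.95 = €2,831.02; + 6 × €17.11 standing = €2,933.68
Electric: 92,800,000 BTU / 3412 = 27,200 kWh → × €0.275 = €7,479.48; + 6 × €17.51 standing = €7,584.54
Difference = |€2,933.68 − €7,584.54| = €4,650.86 ≈ €4651

€4651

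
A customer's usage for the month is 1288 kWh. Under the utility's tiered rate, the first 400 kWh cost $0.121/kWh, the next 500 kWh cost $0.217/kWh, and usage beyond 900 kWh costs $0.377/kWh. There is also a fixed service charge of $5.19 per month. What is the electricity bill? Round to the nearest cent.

$308.37

First 400 kWh × $0.121 = $48.40
Next 500 kWh × $0.217 = $108.50
Remaining 388 kWh × $0.377 = $146.28
Energy charge = $303.18; + service $5.19 = $308.37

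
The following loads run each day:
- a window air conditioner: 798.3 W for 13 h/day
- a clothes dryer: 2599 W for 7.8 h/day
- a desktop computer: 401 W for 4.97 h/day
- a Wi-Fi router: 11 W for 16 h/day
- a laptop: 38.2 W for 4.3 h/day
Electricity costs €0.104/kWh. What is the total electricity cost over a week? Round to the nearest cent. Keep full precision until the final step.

window air conditioner: 798.3 W × 13 h × 7 d = 72,645 Wh = 72.65 kWh
clothes dryer: 2599 W × 7.8 h × 7 d = 141,905 Wh = 141.9 kWh
desktop computer: 401 W × 4.97 h × 7 d = 13,951 Wh = 13.95 kWh
Wi-Fi router: 11 W × 16 h × 7 d = 1,232 Wh = 1.232 kWh
laptop: 38.2 W × 4.3 h × 7 d = 1,150 Wh = 1.15 kWh
Total energy = 72.65 + 141.9 + 13.95 + 1.232 + 1.15 = 230.9 kWh
Cost = 230.9 kWh × €0.104 = €24.01

€24.01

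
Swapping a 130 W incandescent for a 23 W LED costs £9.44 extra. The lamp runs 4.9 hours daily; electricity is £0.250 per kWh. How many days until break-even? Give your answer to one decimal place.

72.0 days

Power saved = 130 − 23 = 107 W
Daily energy saved = 107 W × 4.9 h = 524.3 Wh = 0.5243 kWh
Daily savings = 0.5243 × £0.250 = £0.1311
Payback = £9.44 / £0.1311 per day = 72.02 days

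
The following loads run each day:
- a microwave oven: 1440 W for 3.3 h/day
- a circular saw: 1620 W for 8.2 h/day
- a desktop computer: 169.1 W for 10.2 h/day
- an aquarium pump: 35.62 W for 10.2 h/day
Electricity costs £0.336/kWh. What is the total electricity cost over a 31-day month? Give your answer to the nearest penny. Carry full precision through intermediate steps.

microwave oven: 1440 W × 3.3 h × 31 d = 147,312 Wh = 147.3 kWh
circular saw: 1620 W × 8.2 h × 31 d = 411,804 Wh = 411.8 kWh
desktop computer: 169.1 W × 10.2 h × 31 d = 53,469 Wh = 53.47 kWh
aquarium pump: 35.62 W × 10.2 h × 31 d = 11,263 Wh = 11.26 kWh
Total energy = 147.3 + 411.8 + 53.47 + 11.26 = 623.8 kWh
Cost = 623.8 kWh × £0.336 = £209.61

£209.61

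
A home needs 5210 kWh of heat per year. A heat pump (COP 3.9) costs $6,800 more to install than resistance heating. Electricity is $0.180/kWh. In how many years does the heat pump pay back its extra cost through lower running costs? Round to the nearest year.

10 years

Resistance: 5210 kWh × $0.180 = $937.80/yr
Heat pump: 5210 / 3.9 = 1336 kWh in → × $0.180 = $240.46/yr
Annual savings = $697.34
Payback = $6,800 / $697.34 = 9.75 years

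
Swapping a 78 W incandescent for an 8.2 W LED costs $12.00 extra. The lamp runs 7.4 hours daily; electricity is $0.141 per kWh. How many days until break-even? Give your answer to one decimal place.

164.8 days

Power saved = 78 − 8.2 = 69.8 W
Daily energy saved = 69.8 W × 7.4 h = 516.5 Wh = 0.51652 kWh
Daily savings = 0.51652 × $0.141 = $0.0728
Payback = $12.00 / $0.0728 per day = 164.8 days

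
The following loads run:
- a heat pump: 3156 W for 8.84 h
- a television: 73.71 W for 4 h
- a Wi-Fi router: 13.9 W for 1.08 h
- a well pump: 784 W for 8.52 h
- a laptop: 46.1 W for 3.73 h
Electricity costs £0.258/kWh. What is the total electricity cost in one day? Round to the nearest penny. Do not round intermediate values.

heat pump: 3156 W × 8.84 h = 27,899 Wh = 27.9 kWh
television: 73.71 W × 4 h = 295 Wh = 0.2948 kWh
Wi-Fi router: 13.9 W × 1.08 h = 15 Wh = 0.01501 kWh
well pump: 784 W × 8.52 h = 6,680 Wh = 6.68 kWh
laptop: 46.1 W × 3.73 h = 172 Wh = 0.172 kWh
Total energy = 27.9 + 0.2948 + 0.01501 + 6.68 + 0.172 = 35.06 kWh
Cost = 35.06 kWh × £0.258 = £9.05

£9.05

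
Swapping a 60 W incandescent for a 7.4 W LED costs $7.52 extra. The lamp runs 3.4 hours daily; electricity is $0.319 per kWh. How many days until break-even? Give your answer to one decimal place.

131.8 days

Power saved = 60 − 7.4 = 52.6 W
Daily energy saved = 52.6 W × 3.4 h = 178.8 Wh = 0.17884 kWh
Daily savings = 0.17884 × $0.319 = $0.0570
Payback = $7.52 / $0.0570 per day = 131.8 days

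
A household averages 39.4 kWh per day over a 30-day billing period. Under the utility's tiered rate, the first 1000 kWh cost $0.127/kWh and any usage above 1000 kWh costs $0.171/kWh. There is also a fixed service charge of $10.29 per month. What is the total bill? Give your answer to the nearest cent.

$168.41

Usage = 39.4 kWh/day × 30 days = 1182 kWh
First 1000 kWh × $0.127 = $127.00
Remaining 182 kWh × $0.171 = $31.12
Energy charge = $158.12; + service $10.29 = $168.41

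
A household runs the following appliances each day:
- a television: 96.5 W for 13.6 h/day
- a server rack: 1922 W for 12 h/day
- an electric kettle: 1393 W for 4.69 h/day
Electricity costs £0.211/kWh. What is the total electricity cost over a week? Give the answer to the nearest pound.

£46

television: 96.5 W × 13.6 h × 7 d = 9,187 Wh = 9.187 kWh
server rack: 1922 W × 12 h × 7 d = 161,448 Wh = 161.4 kWh
electric kettle: 1393 W × 4.69 h × 7 d = 45,732 Wh = 45.73 kWh
Total energy = 9.187 + 161.4 + 45.73 = 216.4 kWh
Cost = 216.4 kWh × £0.211 = £45.65 ≈ £46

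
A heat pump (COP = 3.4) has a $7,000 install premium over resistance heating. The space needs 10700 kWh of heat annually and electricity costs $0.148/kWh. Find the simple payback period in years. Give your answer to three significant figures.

Resistance: 10700 kWh × $0.148 = $1,583.60/yr
Heat pump: 10700 / 3.4 = 3147 kWh in → × $0.148 = $465.76/yr
Annual savings = $1,117.84
Payback = $7,000 / $1,117.84 = 6.26 years

6.26 years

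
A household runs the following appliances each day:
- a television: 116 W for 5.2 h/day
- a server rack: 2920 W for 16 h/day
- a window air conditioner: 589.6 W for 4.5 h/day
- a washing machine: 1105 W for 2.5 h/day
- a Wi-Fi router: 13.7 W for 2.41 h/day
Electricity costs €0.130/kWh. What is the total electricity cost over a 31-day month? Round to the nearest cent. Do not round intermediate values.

€212.67

television: 116 W × 5.2 h × 31 d = 18,699 Wh = 18.7 kWh
server rack: 2920 W × 16 h × 31 d = 1,448,320 Wh = 1,448 kWh
window air conditioner: 589.6 W × 4.5 h × 31 d = 82,249 Wh = 82.25 kWh
washing machine: 1105 W × 2.5 h × 31 d = 85,638 Wh = 85.64 kWh
Wi-Fi router: 13.7 W × 2.41 h × 31 d = 1,024 Wh = 1.024 kWh
Total energy = 18.7 + 1,448 + 82.25 + 85.64 + 1.024 = 1,636 kWh
Cost = 1,636 kWh × €0.130 = €212.67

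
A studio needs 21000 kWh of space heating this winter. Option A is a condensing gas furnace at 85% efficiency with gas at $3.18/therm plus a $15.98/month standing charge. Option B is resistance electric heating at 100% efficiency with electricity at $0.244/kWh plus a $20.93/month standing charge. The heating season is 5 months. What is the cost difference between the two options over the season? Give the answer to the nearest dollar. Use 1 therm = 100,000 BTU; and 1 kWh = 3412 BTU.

Heat load = 21000 kWh × 3412 = 71,652,000 BTU
Gas: input = 71,652,000 / 0.85 = 84,296,471 BTU = 843 therm → 843 × $3.18 = $2,680.63; + 5 × $15.98 standing = $2,760.53
Electric: 71,652,000 BTU / 3412 = 21,000 kWh → × $0.244 = $5,124.00; + 5 × $20.93 standing = $5,228.65
Difference = |$2,760.53 − $5,228.65| = $2,468.12 ≈ $2468

$2468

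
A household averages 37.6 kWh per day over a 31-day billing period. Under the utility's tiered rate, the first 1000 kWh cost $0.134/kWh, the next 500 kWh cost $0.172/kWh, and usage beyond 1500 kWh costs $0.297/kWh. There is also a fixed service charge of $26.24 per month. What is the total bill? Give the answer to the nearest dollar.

Usage = 37.6 kWh/day × 31 days = 1165.6 kWh
First 1000 kWh × $0.134 = $134.00
Next 165.6 kWh × $0.172 = $28.48
Remaining tier: 0 kWh (not reached)
Energy charge = $162.48; + service $26.24 = $188.72 ≈ $189

$189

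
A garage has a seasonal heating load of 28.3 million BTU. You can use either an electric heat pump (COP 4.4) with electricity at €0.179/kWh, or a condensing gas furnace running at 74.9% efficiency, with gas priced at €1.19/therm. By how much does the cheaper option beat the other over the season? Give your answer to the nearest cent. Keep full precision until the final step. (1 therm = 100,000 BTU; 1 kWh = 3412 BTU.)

€112.20

Heat load = 28.3 × 10⁶ BTU = 28,300,000 BTU
Gas: input = 28,300,000 / 0.749 = 37,783,712 BTU = 377.8 therm → 377.8 × €1.19 = €449.63
Heat pump: 28,300,000 BTU / 3412 = 8,294 kWh heat; / 4.4 = 1,885 kWh in → × €0.179 = €337.43
Difference = |€449.63 − €337.43| = €112.20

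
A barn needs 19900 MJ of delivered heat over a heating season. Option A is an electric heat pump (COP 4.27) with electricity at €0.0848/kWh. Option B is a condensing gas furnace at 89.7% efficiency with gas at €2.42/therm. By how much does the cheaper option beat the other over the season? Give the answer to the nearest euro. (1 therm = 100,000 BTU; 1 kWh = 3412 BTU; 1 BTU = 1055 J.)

€399

Heat load = 19900 MJ = 19,900,000,000 J / 1055 = 18,862,559 BTU
Gas: input = 18,862,559 / 0.897 = 21,028,494 BTU = 210.3 therm → 210.3 × €2.42 = €508.89
Heat pump: 18,862,559 BTU / 3412 = 5,528 kWh heat; / 4.27 = 1,295 kWh in → × €0.0848 = €109.79
Difference = |€508.89 − €109.79| = €399.10 ≈ €399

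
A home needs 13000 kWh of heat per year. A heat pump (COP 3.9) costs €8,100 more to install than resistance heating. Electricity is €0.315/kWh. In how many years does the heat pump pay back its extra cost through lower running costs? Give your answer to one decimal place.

2.7 years

Resistance: 13000 kWh × €0.315 = €4,095.00/yr
Heat pump: 13000 / 3.9 = 3333 kWh in → × €0.315 = €1,050.00/yr
Annual savings = €3,045.00
Payback = €8,100 / €3,045.00 = 2.66 years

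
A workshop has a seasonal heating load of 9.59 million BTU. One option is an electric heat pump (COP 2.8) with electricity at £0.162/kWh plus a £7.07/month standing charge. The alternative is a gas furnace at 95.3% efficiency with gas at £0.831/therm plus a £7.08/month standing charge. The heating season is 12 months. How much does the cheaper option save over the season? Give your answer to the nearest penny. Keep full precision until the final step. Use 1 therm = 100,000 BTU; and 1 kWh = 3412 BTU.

Heat load = 9.59 × 10⁶ BTU = 9,590,000 BTU
Gas: input = 9,590,000 / 0.953 = 10,062,959 BTU = 100.6 therm → 100.6 × £0.831 = £83.62; + 12 × £7.08 standing = £168.58
Heat pump: 9,590,000 BTU / 3412 = 2,811 kWh heat; / 2.8 = 1,004 kWh in → × £0.162 = £162.62; + 12 × £7.07 standing = £247.46
Difference = |£168.58 − £247.46| = £78.87

£78.87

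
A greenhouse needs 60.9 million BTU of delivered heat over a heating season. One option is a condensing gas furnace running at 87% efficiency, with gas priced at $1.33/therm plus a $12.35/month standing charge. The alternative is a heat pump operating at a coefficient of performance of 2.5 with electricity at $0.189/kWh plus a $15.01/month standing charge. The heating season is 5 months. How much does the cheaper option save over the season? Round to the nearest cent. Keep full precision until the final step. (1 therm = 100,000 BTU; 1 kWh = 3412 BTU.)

Heat load = 60.9 × 10⁶ BTU = 60,900,000 BTU
Gas: input = 60,900,000 / 0.87 = 70,000,000 BTU = 700 therm → 700 × $1.33 = $931.00; + 5 × $12.35 standing = $992.75
Heat pump: 60,900,000 BTU / 3412 = 17,850 kWh heat; / 2.5 = 7,140 kWh in → × $0.189 = $1,349.37; + 5 × $15.01 standing = $1,424.42
Difference = |$992.75 − $1,424.42| = $431.67

$431.67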